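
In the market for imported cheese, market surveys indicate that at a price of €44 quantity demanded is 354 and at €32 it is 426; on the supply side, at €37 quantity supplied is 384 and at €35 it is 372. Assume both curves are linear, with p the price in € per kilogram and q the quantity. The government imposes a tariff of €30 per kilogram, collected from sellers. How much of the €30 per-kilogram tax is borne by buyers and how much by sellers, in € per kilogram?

Demand slope: (426 − 354)/(32 − 44) = -6, so qd = 618 − 6p.
Supply slope: (372 − 384)/(35 − 37) = 6, so qs = 6p + 162.
Before the tax: set 618 − 6p = 6p + 162 → p* = €38, q* = 390.
With the tax collected from sellers, supply shifts: qs = 6(p − 30) + 162.
Solving gives q = 300 with buyers paying €53 and sellers receiving €23 (the €30 wedge).
Burden on buyers: €15; on sellers: €15. (They sum to €30.)
The less price-elastic side of the market bears the larger share of a per-unit tax.

Buyers bear €15 per kilogram; sellers bear €15 per kilogram.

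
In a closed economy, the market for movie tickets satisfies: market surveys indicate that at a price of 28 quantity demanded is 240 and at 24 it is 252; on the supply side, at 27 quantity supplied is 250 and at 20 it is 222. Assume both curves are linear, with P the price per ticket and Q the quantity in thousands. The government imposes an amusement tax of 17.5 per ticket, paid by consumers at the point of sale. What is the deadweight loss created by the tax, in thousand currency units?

Demand slope: (252 − 240)/(24 − 28) = -3, so Qd = 324 − 3P.
Supply slope: (222 − 250)/(20 − 27) = 4, so Qs = 4P + 142.
Before the tax: set 324 − 3P = 4P + 142 → P* = 26, Q* = 246.
With the tax collected from consumers, demand (in seller-price terms) shifts: Qd = 324 − 3(P + 17.5).
New equilibrium: consumers pay 36, producers receive 18.5, Q = 216. (Wedge: Pb − Ps = 17.5.)
Quantity falls by |ΔQ| = |246 − 216| = 30.
DWL = ½ · t · |ΔQ| = ½ · 17.5 · 30 = 262.5.

Deadweight loss = 262.5 thousand.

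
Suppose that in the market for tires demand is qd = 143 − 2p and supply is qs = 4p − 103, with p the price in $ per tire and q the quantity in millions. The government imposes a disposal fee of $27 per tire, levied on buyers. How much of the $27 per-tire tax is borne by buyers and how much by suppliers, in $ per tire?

Buyers bear $18 per tire; suppliers bear $9 per tire.

Before the tax: set 143 − 2p = 4p − 103 → p* = $41, q* = 61.
With the tax collected from buyers, demand (in seller-price terms) shifts: qd = 143 − 2(p + 27).
Solving gives q = 25 with buyers paying $59 and suppliers receiving $32 (the $27 wedge).
Burden on buyers: $18; on suppliers: $9. (They sum to $27.)
The less price-elastic side of the market bears the larger share of a per-unit tax.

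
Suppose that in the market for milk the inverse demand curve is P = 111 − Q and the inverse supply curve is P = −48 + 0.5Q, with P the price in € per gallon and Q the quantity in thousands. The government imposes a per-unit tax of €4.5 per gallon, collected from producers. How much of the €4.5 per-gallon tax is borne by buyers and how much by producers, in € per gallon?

Inverting to Q(P) form: Qd = 111 − P; Qs = 2P + 96.
Before the tax: set 111 − P = 2P + 96 → P* = €5, Q* = 106.
With the tax collected from producers, supply shifts: Qs = 2(P − 4.5) + 96.
New equilibrium: buyers pay €8, producers receive €3.5, Q = 103. (Wedge: Pb − Ps = 4.5.)
Burden on buyers: €3; on producers: €1.5. (They sum to €4.5.)

Buyers bear €3 per gallon; producers bear €1.5 per gallon.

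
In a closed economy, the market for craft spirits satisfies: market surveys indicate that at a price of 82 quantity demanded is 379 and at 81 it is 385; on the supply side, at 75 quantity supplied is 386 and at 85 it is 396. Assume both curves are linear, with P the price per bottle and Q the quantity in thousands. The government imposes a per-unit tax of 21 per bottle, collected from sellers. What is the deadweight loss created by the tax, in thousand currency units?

Deadweight loss = 189 thousand.

Demand slope: (385 − 379)/(81 − 82) = -6, so Qd = 871 − 6P.
Supply slope: (396 − 386)/(85 − 75) = 1, so Qs = P + 311.
Before the tax: set 871 − 6P = P + 311 → P* = 80, Q* = 391.
With the tax collected from sellers, supply shifts: Qs = (P − 21) + 311.
New equilibrium: consumers pay 83, sellers receive 62, Q = 373. (Wedge: Pb − Ps = 21.)
Quantity falls by |ΔQ| = |391 − 373| = 18.
DWL = ½ · t · |ΔQ| = ½ · 21 · 18 = 189.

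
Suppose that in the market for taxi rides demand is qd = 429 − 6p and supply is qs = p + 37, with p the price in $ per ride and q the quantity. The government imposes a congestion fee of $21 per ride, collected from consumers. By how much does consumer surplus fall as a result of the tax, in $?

Without the tax, 429 − 6p = p + 37 gives 7p = 392, so p* = $56 and q* = 93.
With the tax collected from consumers, demand (in seller-price terms) shifts: qd = 429 − 6(p + 21).
Solving gives q = 75 with consumers paying $59 and producers receiving $38 (the $21 wedge).
ΔCS is the trapezoid between Q = 75 and Q = 93 of height $3: ½ · (93 + 75) · 3 = $252.

Consumer surplus falls by $252.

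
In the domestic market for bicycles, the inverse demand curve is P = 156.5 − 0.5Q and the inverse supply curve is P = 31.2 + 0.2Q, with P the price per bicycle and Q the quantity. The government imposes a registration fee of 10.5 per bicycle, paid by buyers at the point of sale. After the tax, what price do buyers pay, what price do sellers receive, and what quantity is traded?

Rewrite in direct form: Qd = 313 − 2P and Qs = 5P − 156.
Before the tax: set 313 − 2P = 5P − 156 → P* = 67, Q* = 179.
With the tax collected from buyers, demand (in seller-price terms) shifts: Qd = 313 − 2(P + 10.5).
New equilibrium: buyers pay 74.5, sellers receive 64, Q = 164. (Wedge: Pb − Ps = 10.5.)
The less price-elastic side of the market bears the larger share of a per-unit tax.

Buyers pay 74.5; sellers receive 64; quantity = 164.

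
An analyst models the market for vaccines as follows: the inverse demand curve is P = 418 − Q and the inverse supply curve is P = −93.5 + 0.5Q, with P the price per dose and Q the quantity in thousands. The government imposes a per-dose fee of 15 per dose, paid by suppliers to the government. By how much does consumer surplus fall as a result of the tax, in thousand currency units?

Consumer surplus falls by 3360 thousand.

Rewrite in direct form: Qd = 418 − P and Qs = 2P + 187.
Before the tax: set 418 − P = 2P + 187 → P* = 77, Q* = 341.
With the tax collected from suppliers, supply shifts: Qs = 2(P − 15) + 187.
Solving gives Q = 331 with buyers paying 87 and suppliers receiving 72 (the 15 wedge).
ΔCS is the trapezoid between Q = 331 and Q = 341 of height 10: ½ · (341 + 331) · 10 = 3360.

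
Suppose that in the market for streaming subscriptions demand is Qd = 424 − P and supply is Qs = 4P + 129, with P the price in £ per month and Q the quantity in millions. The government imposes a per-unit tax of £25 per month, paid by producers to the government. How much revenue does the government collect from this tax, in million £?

Before the tax: set 424 − P = 4P + 129 → P* = £59, Q* = 365.
With the tax collected from producers, supply shifts: Qs = 4(P − 25) + 129.
New equilibrium: buyers pay £79, producers receive £54, Q = 345. (Wedge: Pb − Ps = 25.)
Revenue = t · Q = 25 · 345 = £8625.

Tax revenue = £8625 million.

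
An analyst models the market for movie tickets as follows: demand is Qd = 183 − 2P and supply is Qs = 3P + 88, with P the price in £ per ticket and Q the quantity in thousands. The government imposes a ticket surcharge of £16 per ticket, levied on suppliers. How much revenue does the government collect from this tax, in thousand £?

Tax revenue = £2012.8 thousand.

Without the tax, 183 − 2P = 3P + 88 gives 5P = 95, so P* = £19 and Q* = 145.
With the tax collected from suppliers, supply shifts: Qs = 3(P − 16) + 88.
New equilibrium: consumers pay £28.6, suppliers receive £12.6, Q = 125.8. (Wedge: Pb − Ps = 16.)
Revenue = t · Q = 16 · 125.8 = £2012.8.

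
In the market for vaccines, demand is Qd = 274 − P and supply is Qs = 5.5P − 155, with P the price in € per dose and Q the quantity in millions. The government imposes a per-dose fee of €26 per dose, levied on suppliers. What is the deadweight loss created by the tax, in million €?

Without the tax, 274 − P = 5.5P − 155 gives 6.5P = 429, so P* = €66 and Q* = 208.
With the tax collected from suppliers, supply shifts: Qs = 5.5(P − 26) − 155.
New equilibrium: consumers pay €88, suppliers receive €62, Q = 186. (Wedge: Pb − Ps = 26.)
Quantity falls by |ΔQ| = |208 − 186| = 22.
DWL = ½ · t · |ΔQ| = ½ · 26 · 22 = €286.

Deadweight loss = €286 million.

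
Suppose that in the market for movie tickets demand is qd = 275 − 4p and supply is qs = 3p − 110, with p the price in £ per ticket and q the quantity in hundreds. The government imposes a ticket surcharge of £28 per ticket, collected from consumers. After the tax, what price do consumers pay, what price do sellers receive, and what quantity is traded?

Before the tax: set 275 − 4p = 3p − 110 → p* = £55, q* = 55.
With the tax collected from consumers, demand (in seller-price terms) shifts: qd = 275 − 4(p + 28).
New equilibrium: consumers pay £67, sellers receive £39, q = 7. (Wedge: pb − ps = 28.)
The less price-elastic side of the market bears the larger share of a per-unit tax.

Consumers pay £67; sellers receive £39; quantity = 7.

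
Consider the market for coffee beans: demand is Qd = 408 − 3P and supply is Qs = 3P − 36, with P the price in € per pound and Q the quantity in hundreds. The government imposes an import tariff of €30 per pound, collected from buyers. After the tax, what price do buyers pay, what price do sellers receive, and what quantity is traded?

Buyers pay €89; sellers receive €59; quantity = 141.

Before the tax: set 408 − 3P = 3P − 36 → P* = €74, Q* = 186.
With the tax collected from buyers, demand (in seller-price terms) shifts: Qd = 408 − 3(P + 30).
New equilibrium: buyers pay €89, sellers receive €59, Q = 141. (Wedge: Pb − Ps = 30.)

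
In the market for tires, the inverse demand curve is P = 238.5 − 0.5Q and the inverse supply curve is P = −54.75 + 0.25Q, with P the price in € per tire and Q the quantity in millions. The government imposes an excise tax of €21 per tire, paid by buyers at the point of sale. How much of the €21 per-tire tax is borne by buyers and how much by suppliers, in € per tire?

Rewrite in direct form: Qd = 477 − 2P and Qs = 4P + 219.
Without the tax, 477 − 2P = 4P + 219 gives 6P = 258, so P* = €43 and Q* = 391.
With the tax collected from buyers, demand (in seller-price terms) shifts: Qd = 477 − 2(P + 21).
Solving gives Q = 363 with buyers paying €57 and suppliers receiving €36 (the €21 wedge).
Burden on buyers: €14; on suppliers: €7. (They sum to €21.)
The less price-elastic side of the market bears the larger share of a per-unit tax.

Buyers bear €14 per tire; suppliers bear €7 per tire.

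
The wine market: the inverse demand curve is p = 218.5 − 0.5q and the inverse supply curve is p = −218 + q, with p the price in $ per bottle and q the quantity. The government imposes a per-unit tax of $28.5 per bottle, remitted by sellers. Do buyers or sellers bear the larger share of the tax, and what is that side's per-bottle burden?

Rewrite in direct form: qd = 437 − 2p and qs = p + 218.
Before the tax: set 437 − 2p = p + 218 → p* = $73, q* = 291.
With the tax collected from sellers, supply shifts: qs = (p − 28.5) + 218.
Solving gives q = 272 with buyers paying $82.5 and sellers receiving $54 (the $28.5 wedge).
Per-bottle burden: buyers $9.5, sellers $19.
Sellers take the larger share because supply is less price-elastic here (demand slope 2 vs supply slope 1).

Sellers bear the larger share: $19 per bottle.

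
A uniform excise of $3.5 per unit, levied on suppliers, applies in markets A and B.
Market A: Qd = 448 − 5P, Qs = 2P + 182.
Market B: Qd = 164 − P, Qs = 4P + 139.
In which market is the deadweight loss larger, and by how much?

Market A, by $3.85.

Market A: pre-tax P* = $38, Q* = 258; post-tax Q = 253; deadweight loss = $8.75.
Market B: pre-tax P* = $5, Q* = 159; post-tax Q = 156.2; deadweight loss = $4.9.
Difference: $8.75 vs $4.9 → market A is larger by $3.85.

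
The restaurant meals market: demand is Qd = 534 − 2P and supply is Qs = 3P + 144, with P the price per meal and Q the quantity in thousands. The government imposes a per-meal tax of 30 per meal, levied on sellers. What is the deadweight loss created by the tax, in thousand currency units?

Deadweight loss = 540 thousand.

Without the tax, 534 − 2P = 3P + 144 gives 5P = 390, so P* = 78 and Q* = 378.
With the tax collected from sellers, supply shifts: Qs = 3(P − 30) + 144.
Solving gives Q = 342 with buyers paying 96 and sellers receiving 66 (the 30 wedge).
Quantity falls by |ΔQ| = |378 − 342| = 36.
DWL = ½ · t · |ΔQ| = ½ · 30 · 36 = 540.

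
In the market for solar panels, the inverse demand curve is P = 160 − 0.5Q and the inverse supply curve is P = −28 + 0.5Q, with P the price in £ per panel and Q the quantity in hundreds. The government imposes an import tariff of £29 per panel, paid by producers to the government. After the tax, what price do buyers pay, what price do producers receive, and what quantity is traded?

Buyers pay £80.5; producers receive £51.5; quantity = 159.

Rewrite in direct form: Qd = 320 − 2P and Qs = 2P + 56.
Without the tax, 320 − 2P = 2P + 56 gives 4P = 264, so P* = £66 and Q* = 188.
With the tax collected from producers, supply shifts: Qs = 2(P − 29) + 56.
New equilibrium: buyers pay £80.5, producers receive £51.5, Q = 159. (Wedge: Pb − Ps = 29.)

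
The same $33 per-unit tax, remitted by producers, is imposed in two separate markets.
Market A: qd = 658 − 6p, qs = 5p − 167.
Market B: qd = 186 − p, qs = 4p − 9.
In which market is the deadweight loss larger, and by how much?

Market A, by $1049.4.

Market A: pre-tax p* = $75, q* = 208; post-tax q = 118; deadweight loss = $1485.
Market B: pre-tax p* = $39, q* = 147; post-tax q = 120.6; deadweight loss = $435.6.
Difference: $1485 vs $435.6 → market A is larger by $1049.4.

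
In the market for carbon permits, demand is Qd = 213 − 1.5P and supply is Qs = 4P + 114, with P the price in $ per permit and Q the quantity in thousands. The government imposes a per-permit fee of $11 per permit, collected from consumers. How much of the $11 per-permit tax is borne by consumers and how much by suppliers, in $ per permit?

Without the tax, 213 − 1.5P = 4P + 114 gives 5.5P = 99, so P* = $18 and Q* = 186.
With the tax collected from consumers, demand (in seller-price terms) shifts: Qd = 213 − 1.5(P + 11).
New equilibrium: consumers pay $26, suppliers receive $15, Q = 174. (Wedge: Pb − Ps = 11.)
Burden on consumers: $8; on suppliers: $3. (They sum to $11.)

Consumers bear $8 per permit; suppliers bear $3 per permit.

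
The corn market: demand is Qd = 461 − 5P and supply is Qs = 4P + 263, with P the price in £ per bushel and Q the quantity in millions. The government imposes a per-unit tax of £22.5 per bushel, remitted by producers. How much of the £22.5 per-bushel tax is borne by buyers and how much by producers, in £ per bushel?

Buyers bear £10 per bushel; producers bear £12.5 per bushel.

Without the tax, 461 − 5P = 4P + 263 gives 9P = 198, so P* = £22 and Q* = 351.
With the tax collected from producers, supply shifts: Qs = 4(P − 22.5) + 263.
New equilibrium: buyers pay £32, producers receive £9.5, Q = 301. (Wedge: Pb − Ps = 22.5.)
Burden on buyers: £10; on producers: £12.5. (They sum to £22.5.)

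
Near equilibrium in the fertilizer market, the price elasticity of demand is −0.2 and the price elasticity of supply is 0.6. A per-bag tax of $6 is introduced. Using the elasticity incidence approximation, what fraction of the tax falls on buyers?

Buyers' share ≈ 0.75.

Incidence ratio: buyers' share ≈ εs / (εs + |εd|) = 0.6 / (0.6 + 0.2) = 0.75.
Supply is the more elastic side, so buyers bear the larger share.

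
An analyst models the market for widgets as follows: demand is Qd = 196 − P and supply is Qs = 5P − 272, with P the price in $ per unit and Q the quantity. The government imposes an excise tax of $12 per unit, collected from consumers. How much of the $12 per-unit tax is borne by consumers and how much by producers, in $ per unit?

Consumers bear $10 per unit; producers bear $2 per unit.

Before the tax: set 196 − P = 5P − 272 → P* = $78, Q* = 118.
With the tax collected from consumers, demand (in seller-price terms) shifts: Qd = 196 − (P + 12).
New equilibrium: consumers pay $88, producers receive $76, Q = 108. (Wedge: Pb − Ps = 12.)
Burden on consumers: $10; on producers: $2. (They sum to $12.)
The less price-elastic side of the market bears the larger share of a per-unit tax.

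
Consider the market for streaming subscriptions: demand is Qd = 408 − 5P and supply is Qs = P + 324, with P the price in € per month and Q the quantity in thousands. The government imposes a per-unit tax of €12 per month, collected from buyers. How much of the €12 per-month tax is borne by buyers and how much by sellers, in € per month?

Without the tax, 408 − 5P = P + 324 gives 6P = 84, so P* = €14 and Q* = 338.
With the tax collected from buyers, demand (in seller-price terms) shifts: Qd = 408 − 5(P + 12).
Solving gives Q = 328 with buyers paying €16 and sellers receiving €4 (the €12 wedge).
Burden on buyers: €2; on sellers: €10. (They sum to €12.)
The less price-elastic side of the market bears the larger share of a per-unit tax.

Buyers bear €2 per month; sellers bear €10 per month.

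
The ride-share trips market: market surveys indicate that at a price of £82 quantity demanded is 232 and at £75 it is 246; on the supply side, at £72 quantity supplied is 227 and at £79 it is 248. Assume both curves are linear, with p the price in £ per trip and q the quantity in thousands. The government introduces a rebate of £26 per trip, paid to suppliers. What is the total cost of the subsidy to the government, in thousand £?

Government outlay = £7103.2 thousand.

Demand slope: (246 − 232)/(75 − 82) = -2, so qd = 396 − 2p.
Supply slope: (248 − 227)/(79 − 72) = 3, so qs = 3p + 11.
Without the subsidy, 396 − 2p = 3p + 11 gives 5p = 385, so p* = £77 and q* = 242.
With a per-unit subsidy paid to suppliers, each receives p + 26 per unit sold, so supply becomes qs = 3(p + 26) + 11.
Solving gives q = 273.2 with consumers paying £61.4 and suppliers receiving £87.4 (the £26 wedge).
Outlay = t · Q = 26 · 273.2 = £7103.2.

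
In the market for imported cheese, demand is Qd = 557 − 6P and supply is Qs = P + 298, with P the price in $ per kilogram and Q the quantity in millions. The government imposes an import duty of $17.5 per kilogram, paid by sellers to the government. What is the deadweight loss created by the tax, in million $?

Deadweight loss = $131.25 million.

Without the tax, 557 − 6P = P + 298 gives 7P = 259, so P* = $37 and Q* = 335.
With the tax collected from sellers, supply shifts: Qs = (P − 17.5) + 298.
Solving gives Q = 320 with buyers paying $39.5 and sellers receiving $22 (the $17.5 wedge).
Quantity falls by |ΔQ| = |335 − 320| = 15.
DWL = ½ · t · |ΔQ| = ½ · 17.5 · 15 = $131.25.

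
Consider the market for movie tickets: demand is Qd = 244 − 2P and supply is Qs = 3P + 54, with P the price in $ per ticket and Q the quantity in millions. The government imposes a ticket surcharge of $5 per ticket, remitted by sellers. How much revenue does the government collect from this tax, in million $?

Without the tax, 244 − 2P = 3P + 54 gives 5P = 190, so P* = $38 and Q* = 168.
With the tax collected from sellers, supply shifts: Qs = 3(P − 5) + 54.
New equilibrium: buyers pay $41, sellers receive $36, Q = 162. (Wedge: Pb − Ps = 5.)
Revenue = t · Q = 5 · 162 = $810.

Tax revenue = $810 million.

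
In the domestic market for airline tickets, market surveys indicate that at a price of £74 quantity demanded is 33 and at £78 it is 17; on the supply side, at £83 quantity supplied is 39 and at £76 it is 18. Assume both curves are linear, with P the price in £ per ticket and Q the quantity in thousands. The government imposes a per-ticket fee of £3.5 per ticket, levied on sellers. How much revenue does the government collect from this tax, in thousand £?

Tax revenue = £52.5 thousand.

Demand slope: (17 − 33)/(78 − 74) = -4, so Qd = 329 − 4P.
Supply slope: (18 − 39)/(76 − 83) = 3, so Qs = 3P − 210.
Before the tax: set 329 − 4P = 3P − 210 → P* = £77, Q* = 21.
With the tax collected from sellers, supply shifts: Qs = 3(P − 3.5) − 210.
New equilibrium: consumers pay £78.5, sellers receive £75, Q = 15. (Wedge: Pb − Ps = 3.5.)
Revenue = t · Q = 3.5 · 15 = £52.5.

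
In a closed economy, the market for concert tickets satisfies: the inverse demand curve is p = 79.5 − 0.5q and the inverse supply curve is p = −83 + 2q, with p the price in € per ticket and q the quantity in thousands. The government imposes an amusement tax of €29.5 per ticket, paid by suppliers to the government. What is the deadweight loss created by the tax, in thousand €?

Deadweight loss = €174.05 thousand.

Inverting to q(p) form: qd = 159 − 2p; qs = 0.5p + 41.5.
Before the tax: set 159 − 2p = 0.5p + 41.5 → p* = €47, q* = 65.
With the tax collected from suppliers, supply shifts: qs = 0.5(p − 29.5) + 41.5.
Solving gives q = 53.2 with consumers paying €52.9 and suppliers receiving €23.4 (the €29.5 wedge).
Quantity falls by |ΔQ| = |65 − 53.2| = 11.8.
DWL = ½ · t · |ΔQ| = ½ · 29.5 · 11.8 = €174.05.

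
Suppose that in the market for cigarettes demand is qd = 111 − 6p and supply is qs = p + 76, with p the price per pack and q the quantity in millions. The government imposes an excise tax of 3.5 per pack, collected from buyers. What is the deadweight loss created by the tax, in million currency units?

Without the tax, 111 − 6p = p + 76 gives 7p = 35, so p* = 5 and q* = 81.
With the tax collected from buyers, demand (in seller-price terms) shifts: qd = 111 − 6(p + 3.5).
New equilibrium: buyers pay 5.5, suppliers receive 2, q = 78. (Wedge: pb − ps = 3.5.)
Quantity falls by |ΔQ| = |81 − 78| = 3.
DWL = ½ · t · |ΔQ| = ½ · 3.5 · 3 = 5.25.

Deadweight loss = 5.25 million.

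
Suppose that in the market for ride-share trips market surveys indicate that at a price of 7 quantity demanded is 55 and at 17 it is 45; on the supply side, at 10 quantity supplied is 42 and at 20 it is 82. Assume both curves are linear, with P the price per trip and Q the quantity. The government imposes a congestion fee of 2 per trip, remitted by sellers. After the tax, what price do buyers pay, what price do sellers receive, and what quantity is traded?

Buyers pay 13.6; sellers receive 11.6; quantity = 48.4.

Demand slope: (45 − 55)/(17 − 7) = -1, so Qd = 62 − P.
Supply slope: (82 − 42)/(20 − 10) = 4, so Qs = 4P + 2.
Without the tax, 62 − P = 4P + 2 gives 5P = 60, so P* = 12 and Q* = 50.
With the tax collected from sellers, supply shifts: Qs = 4(P − 2) + 2.
Solving gives Q = 48.4 with buyers paying 13.6 and sellers receiving 11.6 (the 2 wedge).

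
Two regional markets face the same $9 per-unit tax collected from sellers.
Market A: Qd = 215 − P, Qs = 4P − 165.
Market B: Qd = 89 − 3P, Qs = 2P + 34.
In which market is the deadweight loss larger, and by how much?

Market B, by $16.2.

Market A: pre-tax P* = $76, Q* = 139; post-tax Q = 131.8; deadweight loss = $32.4.
Market B: pre-tax P* = $11, Q* = 56; post-tax Q = 45.2; deadweight loss = $48.6.
Difference: $32.4 vs $48.6 → market B is larger by $16.2.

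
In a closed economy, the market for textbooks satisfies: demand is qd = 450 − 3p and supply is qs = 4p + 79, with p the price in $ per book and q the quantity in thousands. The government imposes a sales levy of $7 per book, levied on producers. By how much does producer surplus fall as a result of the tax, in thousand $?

Producer surplus falls by $855 thousand.

Without the tax, 450 − 3p = 4p + 79 gives 7p = 371, so p* = $53 and q* = 291.
With the tax collected from producers, supply shifts: qs = 4(p − 7) + 79.
Solving gives q = 279 with buyers paying $57 and producers receiving $50 (the $7 wedge).
ΔPS is the trapezoid between Q = 279 and Q = 291 of height $3: ½ · (291 + 279) · 3 = $855.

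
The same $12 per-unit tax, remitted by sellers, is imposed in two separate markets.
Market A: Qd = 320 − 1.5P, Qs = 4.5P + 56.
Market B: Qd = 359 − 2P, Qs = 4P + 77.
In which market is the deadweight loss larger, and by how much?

Market B, by $15.

Market A: pre-tax P* = $44, Q* = 254; post-tax Q = 240.5; deadweight loss = $81.
Market B: pre-tax P* = $47, Q* = 265; post-tax Q = 249; deadweight loss = $96.
Difference: $81 vs $96 → market B is larger by $15.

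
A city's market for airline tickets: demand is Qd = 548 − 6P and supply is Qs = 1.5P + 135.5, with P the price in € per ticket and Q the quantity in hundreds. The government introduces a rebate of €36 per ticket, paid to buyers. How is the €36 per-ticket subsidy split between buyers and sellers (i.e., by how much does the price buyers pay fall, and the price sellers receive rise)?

Buyers gain €7.2 per ticket; sellers gain €28.8 per ticket.

Without the subsidy, 548 − 6P = 1.5P + 135.5 gives 7.5P = 412.5, so P* = €55 and Q* = 218.
With a per-unit subsidy paid to buyers, each effectively pays P − 36, so demand becomes Qd = 548 − 6(P − 36).
Solving gives Q = 261.2 with buyers paying €47.8 and sellers receiving €83.8 (the €36 wedge).
Gain to buyers: €7.2; to sellers: €28.8. (They sum to €36.)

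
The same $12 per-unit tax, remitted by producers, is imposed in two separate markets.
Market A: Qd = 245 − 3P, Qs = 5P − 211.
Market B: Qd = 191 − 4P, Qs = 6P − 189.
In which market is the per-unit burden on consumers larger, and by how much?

Market A, by $0.3.

Market A: pre-tax P* = $57, Q* = 74; post-tax Q = 51.5; per-unit burden on consumers = $7.5.
Market B: pre-tax P* = $38, Q* = 39; post-tax Q = 10.2; per-unit burden on consumers = $7.2.
Difference: $7.5 vs $7.2 → market A is larger by $0.3.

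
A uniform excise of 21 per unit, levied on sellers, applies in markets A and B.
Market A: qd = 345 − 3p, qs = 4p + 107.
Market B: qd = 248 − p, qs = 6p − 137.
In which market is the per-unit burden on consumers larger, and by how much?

Market B, by 6.

Market A: pre-tax p* = 34, q* = 243; post-tax q = 207; per-unit burden on consumers = 12.
Market B: pre-tax p* = 55, q* = 193; post-tax q = 175; per-unit burden on consumers = 18.
Difference: 12 vs 18 → market B is larger by 6.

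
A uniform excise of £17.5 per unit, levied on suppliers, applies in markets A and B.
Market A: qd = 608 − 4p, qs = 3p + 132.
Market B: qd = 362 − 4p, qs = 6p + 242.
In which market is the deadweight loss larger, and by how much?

Market B, by £105.

Market A: pre-tax p* = £68, q* = 336; post-tax q = 306; deadweight loss = £262.5.
Market B: pre-tax p* = £12, q* = 314; post-tax q = 272; deadweight loss = £367.5.
Difference: £262.5 vs £367.5 → market B is larger by £105.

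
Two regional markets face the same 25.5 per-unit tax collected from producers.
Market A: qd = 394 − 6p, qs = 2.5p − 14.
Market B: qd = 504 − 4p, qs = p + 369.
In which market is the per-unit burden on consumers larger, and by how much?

Market A: pre-tax p* = 48, q* = 106; post-tax q = 61; per-unit burden on consumers = 7.5.
Market B: pre-tax p* = 27, q* = 396; post-tax q = 375.6; per-unit burden on consumers = 5.1.
Difference: 7.5 vs 5.1 → market A is larger by 2.4.

Market A, by 2.4.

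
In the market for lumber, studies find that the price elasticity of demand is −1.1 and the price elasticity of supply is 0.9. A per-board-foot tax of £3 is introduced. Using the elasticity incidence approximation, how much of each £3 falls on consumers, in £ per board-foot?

Incidence ratio: consumers' share ≈ εs / (εs + |εd|) = 0.9 / (0.9 + 1.1) = 0.45.
So consumers bear ≈ 0.45 × £3 = £1.35; sellers bear £1.65.

Consumers bear ≈ £1.35 per board-foot.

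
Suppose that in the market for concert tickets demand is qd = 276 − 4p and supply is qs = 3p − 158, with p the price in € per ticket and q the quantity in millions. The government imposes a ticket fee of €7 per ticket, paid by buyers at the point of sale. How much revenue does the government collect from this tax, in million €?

Without the tax, 276 − 4p = 3p − 158 gives 7p = 434, so p* = €62 and q* = 28.
With the tax collected from buyers, demand (in seller-price terms) shifts: qd = 276 − 4(p + 7).
New equilibrium: buyers pay €65, suppliers receive €58, q = 16. (Wedge: pb − ps = 7.)
Revenue = t · Q = 7 · 16 = €112.

Tax revenue = €112 million.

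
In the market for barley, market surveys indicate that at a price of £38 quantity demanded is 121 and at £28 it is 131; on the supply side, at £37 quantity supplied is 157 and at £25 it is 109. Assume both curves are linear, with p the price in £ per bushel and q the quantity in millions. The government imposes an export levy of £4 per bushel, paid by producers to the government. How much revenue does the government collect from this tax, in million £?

Tax revenue = £503.2 million.

Demand slope: (131 − 121)/(28 − 38) = -1, so qd = 159 − p.
Supply slope: (109 − 157)/(25 − 37) = 4, so qs = 4p + 9.
Without the tax, 159 − p = 4p + 9 gives 5p = 150, so p* = £30 and q* = 129.
With the tax collected from producers, supply shifts: qs = 4(p − 4) + 9.
New equilibrium: buyers pay £33.2, producers receive £29.2, q = 125.8. (Wedge: pb − ps = 4.)
Revenue = t · Q = 4 · 125.8 = £503.2.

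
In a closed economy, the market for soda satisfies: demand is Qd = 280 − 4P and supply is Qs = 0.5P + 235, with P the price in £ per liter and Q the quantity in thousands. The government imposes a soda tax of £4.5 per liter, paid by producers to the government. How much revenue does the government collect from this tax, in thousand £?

Tax revenue = £1071 thousand.

Without the tax, 280 − 4P = 0.5P + 235 gives 4.5P = 45, so P* = £10 and Q* = 240.
With the tax collected from producers, supply shifts: Qs = 0.5(P − 4.5) + 235.
New equilibrium: buyers pay £10.5, producers receive £6, Q = 238. (Wedge: Pb − Ps = 4.5.)
Revenue = t · Q = 4.5 · 238 = £1071.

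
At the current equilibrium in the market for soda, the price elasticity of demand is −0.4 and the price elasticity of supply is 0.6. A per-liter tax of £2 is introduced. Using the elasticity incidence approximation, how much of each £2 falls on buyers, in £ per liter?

Incidence ratio: buyers' share ≈ εs / (εs + |εd|) = 0.6 / (0.6 + 0.4) = 0.6.
So buyers bear ≈ 0.6 × £2 = £1.2; sellers bear £0.8.

Buyers bear ≈ £1.2 per liter.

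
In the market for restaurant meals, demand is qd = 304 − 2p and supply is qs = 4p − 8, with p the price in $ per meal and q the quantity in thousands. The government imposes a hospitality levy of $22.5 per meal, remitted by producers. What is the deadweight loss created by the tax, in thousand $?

Before the tax: set 304 − 2p = 4p − 8 → p* = $52, q* = 200.
With the tax collected from producers, supply shifts: qs = 4(p − 22.5) − 8.
Solving gives q = 170 with buyers paying $67 and producers receiving $44.5 (the $22.5 wedge).
Quantity falls by |ΔQ| = |200 − 170| = 30.
DWL = ½ · t · |ΔQ| = ½ · 22.5 · 30 = $337.5.

Deadweight loss = $337.5 thousand.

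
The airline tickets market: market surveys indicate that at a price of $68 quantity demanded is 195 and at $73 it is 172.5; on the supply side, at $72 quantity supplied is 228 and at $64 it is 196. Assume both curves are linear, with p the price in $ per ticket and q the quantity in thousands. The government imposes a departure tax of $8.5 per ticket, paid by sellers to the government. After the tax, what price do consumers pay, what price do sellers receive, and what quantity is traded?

Consumers pay $70; sellers receive $61.5; quantity = 186.

Demand slope: (172.5 − 195)/(73 − 68) = -4.5, so qd = 501 − 4.5p.
Supply slope: (196 − 228)/(64 − 72) = 4, so qs = 4p − 60.
Before the tax: set 501 − 4.5p = 4p − 60 → p* = $66, q* = 204.
With the tax collected from sellers, supply shifts: qs = 4(p − 8.5) − 60.
Solving gives q = 186 with consumers paying $70 and sellers receiving $61.5 (the $8.5 wedge).
The less price-elastic side of the market bears the larger share of a per-unit tax.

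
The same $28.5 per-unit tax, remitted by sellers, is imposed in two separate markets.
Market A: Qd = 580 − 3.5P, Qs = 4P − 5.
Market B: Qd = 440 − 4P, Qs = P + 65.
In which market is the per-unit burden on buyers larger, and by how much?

Market A, by $9.5.

Market A: pre-tax P* = $78, Q* = 307; post-tax Q = 253.8; per-unit burden on buyers = $15.2.
Market B: pre-tax P* = $75, Q* = 140; post-tax Q = 117.2; per-unit burden on buyers = $5.7.
Difference: $15.2 vs $5.7 → market A is larger by $9.5.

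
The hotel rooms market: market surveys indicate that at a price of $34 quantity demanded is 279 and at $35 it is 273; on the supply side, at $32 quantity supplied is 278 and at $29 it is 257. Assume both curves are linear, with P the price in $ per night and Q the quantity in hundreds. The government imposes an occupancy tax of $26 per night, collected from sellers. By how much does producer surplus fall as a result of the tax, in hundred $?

Demand slope: (273 − 279)/(35 − 34) = -6, so Qd = 483 − 6P.
Supply slope: (257 − 278)/(29 − 32) = 7, so Qs = 7P + 54.
Without the tax, 483 − 6P = 7P + 54 gives 13P = 429, so P* = $33 and Q* = 285.
With the tax collected from sellers, supply shifts: Qs = 7(P − 26) + 54.
New equilibrium: buyers pay $47, sellers receive $21, Q = 201. (Wedge: Pb − Ps = 26.)
ΔPS is the trapezoid between Q = 201 and Q = 285 of height $12: ½ · (285 + 201) · 12 = $2916.

Producer surplus falls by $2916 hundred.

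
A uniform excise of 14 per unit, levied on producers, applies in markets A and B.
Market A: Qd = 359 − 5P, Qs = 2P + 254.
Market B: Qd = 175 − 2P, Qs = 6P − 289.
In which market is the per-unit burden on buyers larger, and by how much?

Market A: pre-tax P* = 15, Q* = 284; post-tax Q = 264; per-unit burden on buyers = 4.
Market B: pre-tax P* = 58, Q* = 59; post-tax Q = 38; per-unit burden on buyers = 10.5.
Difference: 4 vs 10.5 → market B is larger by 6.5.

Market B, by 6.5.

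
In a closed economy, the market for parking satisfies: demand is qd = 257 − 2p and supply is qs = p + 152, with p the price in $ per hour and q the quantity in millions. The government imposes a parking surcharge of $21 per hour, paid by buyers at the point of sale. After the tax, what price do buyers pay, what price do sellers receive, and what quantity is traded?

Without the tax, 257 − 2p = p + 152 gives 3p = 105, so p* = $35 and q* = 187.
With the tax collected from buyers, demand (in seller-price terms) shifts: qd = 257 − 2(p + 21).
Solving gives q = 173 with buyers paying $42 and sellers receiving $21 (the $21 wedge).

Buyers pay $42; sellers receive $21; quantity = 173.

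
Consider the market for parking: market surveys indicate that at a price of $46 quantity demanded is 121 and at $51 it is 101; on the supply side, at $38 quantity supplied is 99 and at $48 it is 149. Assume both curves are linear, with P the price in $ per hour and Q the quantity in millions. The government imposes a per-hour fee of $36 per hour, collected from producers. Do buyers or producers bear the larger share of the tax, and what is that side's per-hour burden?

Buyers bear the larger share: $20 per hour.

Demand slope: (101 − 121)/(51 − 46) = -4, so Qd = 305 − 4P.
Supply slope: (149 − 99)/(48 − 38) = 5, so Qs = 5P − 91.
Without the tax, 305 − 4P = 5P − 91 gives 9P = 396, so P* = $44 and Q* = 129.
With the tax collected from producers, supply shifts: Qs = 5(P − 36) − 91.
New equilibrium: buyers pay $64, producers receive $28, Q = 49. (Wedge: Pb − Ps = 36.)
Per-hour burden: buyers $20, producers $16.
Buyers take the larger share because demand is less price-elastic here (demand slope 4 vs supply slope 5).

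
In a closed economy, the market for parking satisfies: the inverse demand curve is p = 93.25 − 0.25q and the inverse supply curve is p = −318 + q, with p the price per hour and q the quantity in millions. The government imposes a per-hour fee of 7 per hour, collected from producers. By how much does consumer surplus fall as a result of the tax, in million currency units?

Consumer surplus falls by 456.68 million.

Inverting to q(p) form: qd = 373 − 4p; qs = p + 318.
Without the tax, 373 − 4p = p + 318 gives 5p = 55, so p* = 11 and q* = 329.
With the tax collected from producers, supply shifts: qs = (p − 7) + 318.
Solving gives q = 323.4 with consumers paying 12.4 and producers receiving 5.4 (the 7 wedge).
ΔCS is the trapezoid between Q = 323.4 and Q = 329 of height 1.4: ½ · (329 + 323.4) · 1.4 = 456.68.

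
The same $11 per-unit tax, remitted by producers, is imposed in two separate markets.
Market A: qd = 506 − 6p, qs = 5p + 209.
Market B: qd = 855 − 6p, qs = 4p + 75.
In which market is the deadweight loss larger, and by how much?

Market A: pre-tax p* = $27, q* = 344; post-tax q = 314; deadweight loss = $165.
Market B: pre-tax p* = $78, q* = 387; post-tax q = 360.6; deadweight loss = $145.2.
Difference: $165 vs $145.2 → market A is larger by $19.8.

Market A, by $19.8.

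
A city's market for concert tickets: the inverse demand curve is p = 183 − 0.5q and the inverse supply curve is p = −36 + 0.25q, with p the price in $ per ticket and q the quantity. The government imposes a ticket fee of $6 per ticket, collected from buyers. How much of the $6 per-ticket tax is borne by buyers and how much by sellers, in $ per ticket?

Inverting to q(p) form: qd = 366 − 2p; qs = 4p + 144.
Before the tax: set 366 − 2p = 4p + 144 → p* = $37, q* = 292.
With the tax collected from buyers, demand (in seller-price terms) shifts: qd = 366 − 2(p + 6).
Solving gives q = 284 with buyers paying $41 and sellers receiving $35 (the $6 wedge).
Burden on buyers: $4; on sellers: $2. (They sum to $6.)
The less price-elastic side of the market bears the larger share of a per-unit tax.

Buyers bear $4 per ticket; sellers bear $2 per ticket.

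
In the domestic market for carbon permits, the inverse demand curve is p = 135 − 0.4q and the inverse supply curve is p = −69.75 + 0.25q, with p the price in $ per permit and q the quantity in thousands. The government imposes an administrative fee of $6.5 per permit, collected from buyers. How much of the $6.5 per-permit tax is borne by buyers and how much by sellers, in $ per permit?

Buyers bear $4 per permit; sellers bear $2.5 per permit.

Rewrite in direct form: qd = 337.5 − 2.5p and qs = 4p + 279.
Without the tax, 337.5 − 2.5p = 4p + 279 gives 6.5p = 58.5, so p* = $9 and q* = 315.
With the tax collected from buyers, demand (in seller-price terms) shifts: qd = 337.5 − 2.5(p + 6.5).
New equilibrium: buyers pay $13, sellers receive $6.5, q = 305. (Wedge: pb − ps = 6.5.)
Burden on buyers: $4; on sellers: $2.5. (They sum to $6.5.)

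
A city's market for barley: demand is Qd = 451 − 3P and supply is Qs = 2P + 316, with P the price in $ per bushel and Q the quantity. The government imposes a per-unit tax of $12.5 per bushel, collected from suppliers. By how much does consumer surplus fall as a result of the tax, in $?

Before the tax: set 451 − 3P = 2P + 316 → P* = $27, Q* = 370.
With the tax collected from suppliers, supply shifts: Qs = 2(P − 12.5) + 316.
New equilibrium: buyers pay $32, suppliers receive $19.5, Q = 355. (Wedge: Pb − Ps = 12.5.)
ΔCS is the trapezoid between Q = 355 and Q = 370 of height $5: ½ · (370 + 355) · 5 = $1812.5.

Consumer surplus falls by $1812.5.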